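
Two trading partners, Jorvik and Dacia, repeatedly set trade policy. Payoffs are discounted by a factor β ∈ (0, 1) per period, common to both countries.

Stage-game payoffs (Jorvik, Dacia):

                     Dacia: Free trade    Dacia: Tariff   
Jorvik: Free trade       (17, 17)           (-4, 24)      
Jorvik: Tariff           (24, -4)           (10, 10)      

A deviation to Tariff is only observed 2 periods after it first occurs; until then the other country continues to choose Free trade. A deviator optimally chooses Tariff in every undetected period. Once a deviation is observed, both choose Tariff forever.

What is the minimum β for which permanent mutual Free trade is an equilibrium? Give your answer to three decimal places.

A deviator earns 24 for 2 periods, then 10 forever; cooperating earns 17 forever. Multiplying the IC by (1−β):
17 ≥ 24(1−β^2) + 10β^2, so 14·β^2 ≥ 7 and β^2 ≥ 1/2.
β ≥ (1/2)^(1/2) ≈ 0.707.

0.707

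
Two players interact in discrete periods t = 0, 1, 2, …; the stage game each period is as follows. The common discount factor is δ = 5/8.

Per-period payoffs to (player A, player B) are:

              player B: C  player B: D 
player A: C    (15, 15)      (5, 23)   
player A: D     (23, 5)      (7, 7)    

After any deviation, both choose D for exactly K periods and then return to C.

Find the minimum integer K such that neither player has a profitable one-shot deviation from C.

IC: δ(1−δ^K)/(1−δ) ≥ (23−15)/(15−7) = 1.
With δ = 5/8: need 1 − δ^K ≥ 1·(1−5/8)/(5/8), i.e. δ^K ≤ 0.4000.
Since (5/8)^1 = 0.6250 and (5/8)^2 = 0.3906, the smallest such K is 2.

2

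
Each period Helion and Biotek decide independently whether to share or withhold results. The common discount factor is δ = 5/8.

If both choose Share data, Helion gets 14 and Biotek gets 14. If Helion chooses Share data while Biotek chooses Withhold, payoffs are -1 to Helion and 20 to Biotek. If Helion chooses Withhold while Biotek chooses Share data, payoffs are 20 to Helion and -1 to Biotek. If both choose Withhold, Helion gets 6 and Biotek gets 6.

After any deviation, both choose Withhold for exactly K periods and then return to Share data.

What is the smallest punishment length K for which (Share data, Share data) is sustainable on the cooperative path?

Need Σ_{k=1}^{K} δ^k ≥ (20−14)/(14−6) = 0.7500 at δ = 5/8.
At K = 1 the sum is 0.6250 < 0.7500; at K = 2 it is 1.0156 ≥ 0.7500.
So the minimum punishment length is K = 2.

2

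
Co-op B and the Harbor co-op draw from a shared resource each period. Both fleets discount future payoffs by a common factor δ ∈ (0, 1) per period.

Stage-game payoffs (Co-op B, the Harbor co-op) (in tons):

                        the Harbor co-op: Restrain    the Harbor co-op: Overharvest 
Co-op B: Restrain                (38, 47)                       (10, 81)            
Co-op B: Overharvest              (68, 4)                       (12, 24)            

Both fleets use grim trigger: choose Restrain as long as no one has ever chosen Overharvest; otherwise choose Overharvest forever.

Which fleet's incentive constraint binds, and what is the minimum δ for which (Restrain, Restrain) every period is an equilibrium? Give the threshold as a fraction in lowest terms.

the Harbor co-op; δ ≥ 34/57

Co-op B: cooperation gives 38 each period; deviation gives 68 once then 12 forever.
  38/(1−δ) ≥ 68 + 12δ/(1−δ) ⇒ δ ≥ 30/56 = 15/28.
the Harbor co-op: cooperation gives 47 each period; deviation gives 81 once then 24 forever.
  δ ≥ 34/57.
Both must hold, so the binding constraint is the Harbor co-op's: δ ≥ 34/57.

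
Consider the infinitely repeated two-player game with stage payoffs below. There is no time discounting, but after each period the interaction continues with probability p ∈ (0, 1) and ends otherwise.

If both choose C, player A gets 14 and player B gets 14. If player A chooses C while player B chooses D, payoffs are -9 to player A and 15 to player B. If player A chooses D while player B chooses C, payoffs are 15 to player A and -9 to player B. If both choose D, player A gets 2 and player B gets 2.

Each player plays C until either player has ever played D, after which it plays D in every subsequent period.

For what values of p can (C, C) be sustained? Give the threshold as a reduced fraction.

1/13

Expected cooperation value is 14 + p·14 + p²·14 + … = 14/(1−p); deviation gives 15 + p·2/(1−p).
14 ≥ 15(1−p) + 2p ⇒ 13p ≥ 1 ⇒ p ≥ 1/13.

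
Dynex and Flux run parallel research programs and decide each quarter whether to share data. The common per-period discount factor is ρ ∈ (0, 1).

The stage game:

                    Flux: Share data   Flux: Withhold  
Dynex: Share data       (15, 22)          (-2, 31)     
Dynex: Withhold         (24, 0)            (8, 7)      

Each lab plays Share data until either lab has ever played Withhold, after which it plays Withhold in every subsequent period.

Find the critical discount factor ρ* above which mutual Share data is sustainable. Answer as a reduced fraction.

Dynex: cooperation gives 15 each period; deviation gives 24 once then 8 forever.
  15/(1−ρ) ≥ 24 + 8ρ/(1−ρ) ⇒ ρ ≥ 9/16.
Flux: cooperation gives 22 each period; deviation gives 31 once then 7 forever.
  ρ ≥ 9/24 = 3/8.
Both must hold, so the binding constraint is Dynex's: ρ ≥ 9/16.

9/16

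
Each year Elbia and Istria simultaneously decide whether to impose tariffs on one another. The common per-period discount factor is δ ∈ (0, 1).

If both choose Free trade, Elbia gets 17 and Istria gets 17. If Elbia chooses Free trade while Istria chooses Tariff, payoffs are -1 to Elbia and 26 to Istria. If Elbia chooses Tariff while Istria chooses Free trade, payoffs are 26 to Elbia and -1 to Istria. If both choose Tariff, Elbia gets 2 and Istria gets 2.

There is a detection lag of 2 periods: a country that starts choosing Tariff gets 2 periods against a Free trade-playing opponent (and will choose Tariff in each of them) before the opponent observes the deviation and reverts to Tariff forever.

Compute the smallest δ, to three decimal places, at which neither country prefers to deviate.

A deviator earns 26 for 2 periods, then 2 forever; cooperating earns 17 forever. Multiplying the IC by (1−δ):
17 ≥ 26(1−δ^2) + 2δ^2, so 24·δ^2 ≥ 9 and δ^2 ≥ 3/8.
δ ≥ (3/8)^(1/2) ≈ 0.612.

0.612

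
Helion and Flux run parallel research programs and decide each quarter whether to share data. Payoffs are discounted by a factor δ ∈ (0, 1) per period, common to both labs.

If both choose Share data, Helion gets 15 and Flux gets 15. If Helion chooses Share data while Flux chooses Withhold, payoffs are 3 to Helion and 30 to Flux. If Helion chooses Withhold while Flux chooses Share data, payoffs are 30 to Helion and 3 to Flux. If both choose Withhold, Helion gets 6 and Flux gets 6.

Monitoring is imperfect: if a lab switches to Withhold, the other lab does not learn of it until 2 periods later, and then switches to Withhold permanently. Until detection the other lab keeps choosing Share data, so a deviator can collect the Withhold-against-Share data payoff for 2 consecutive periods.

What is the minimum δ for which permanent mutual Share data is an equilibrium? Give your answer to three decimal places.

Deviating for the 2 undetected periods gains 30−15 = 15 per period over cooperation, then loses 15−6 = 9 per period forever once punishment starts.
Gain: 15(1 + δ + … + δ^1); loss: 9·δ^2/(1−δ).
No profitable deviation ⇔ 15(1−δ^2) ≤ 9·δ^2, i.e. δ^2 ≥ 15/(15+9) = 5/8.
Hence δ ≥ (5/8)^(1/2) ≈ 0.791.

0.791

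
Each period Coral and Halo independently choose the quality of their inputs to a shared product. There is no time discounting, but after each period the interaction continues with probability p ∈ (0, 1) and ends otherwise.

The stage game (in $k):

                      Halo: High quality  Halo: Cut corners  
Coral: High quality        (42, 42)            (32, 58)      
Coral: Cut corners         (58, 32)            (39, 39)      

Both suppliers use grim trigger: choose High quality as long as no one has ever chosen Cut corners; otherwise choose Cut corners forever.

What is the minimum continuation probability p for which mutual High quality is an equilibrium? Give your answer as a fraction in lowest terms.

16/19

Expected cooperation value is 42 + p·42 + p²·42 + … = 42/(1−p); deviation gives 58 + p·39/(1−p).
42 ≥ 58(1−p) + 39p ⇒ 19p ≥ 16 ⇒ p ≥ 16/19.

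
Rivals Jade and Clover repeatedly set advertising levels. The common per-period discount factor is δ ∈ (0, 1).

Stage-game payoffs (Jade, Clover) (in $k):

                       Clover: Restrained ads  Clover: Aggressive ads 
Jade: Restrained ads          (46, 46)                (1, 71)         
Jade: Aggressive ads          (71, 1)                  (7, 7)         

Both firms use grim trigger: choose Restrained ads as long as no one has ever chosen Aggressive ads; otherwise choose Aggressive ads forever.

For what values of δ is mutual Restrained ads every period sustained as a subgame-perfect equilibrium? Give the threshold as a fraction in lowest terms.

25/64

46/(1−δ) ≥ 71 + 7δ/(1−δ)
46 ≥ 71 − 64δ
δ ≥ 25/64.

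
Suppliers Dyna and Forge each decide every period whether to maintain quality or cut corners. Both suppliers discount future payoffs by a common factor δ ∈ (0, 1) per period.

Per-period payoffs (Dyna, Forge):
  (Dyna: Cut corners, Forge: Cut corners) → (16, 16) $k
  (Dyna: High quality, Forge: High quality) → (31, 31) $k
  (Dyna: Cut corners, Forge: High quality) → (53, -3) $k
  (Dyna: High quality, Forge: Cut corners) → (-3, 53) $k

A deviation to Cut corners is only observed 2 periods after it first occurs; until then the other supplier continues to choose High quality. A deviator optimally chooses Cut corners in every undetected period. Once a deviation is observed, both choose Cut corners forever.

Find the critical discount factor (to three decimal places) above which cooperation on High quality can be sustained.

Deviating for the 2 undetected periods gains 53−31 = 22 per period over cooperation, then loses 31−16 = 15 per period forever once punishment starts.
Gain: 22(1 + δ + … + δ^1); loss: 15·δ^2/(1−δ).
No profitable deviation ⇔ 22(1−δ^2) ≤ 15·δ^2, i.e. δ^2 ≥ 22/(22+15) = 22/37.
Hence δ ≥ (22/37)^(1/2) ≈ 0.771.

0.771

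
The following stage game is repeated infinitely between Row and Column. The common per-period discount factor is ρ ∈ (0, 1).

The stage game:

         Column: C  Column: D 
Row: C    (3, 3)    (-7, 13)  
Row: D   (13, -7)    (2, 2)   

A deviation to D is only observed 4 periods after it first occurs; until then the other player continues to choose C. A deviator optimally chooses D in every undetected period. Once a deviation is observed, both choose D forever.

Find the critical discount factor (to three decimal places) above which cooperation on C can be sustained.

A deviator earns 13 for 4 periods, then 2 forever; cooperating earns 3 forever. Multiplying the IC by (1−ρ):
3 ≥ 13(1−ρ^4) + 2ρ^4, so 11·ρ^4 ≥ 10 and ρ^4 ≥ 10/11.
ρ ≥ (10/11)^(1/4) ≈ 0.976.

0.976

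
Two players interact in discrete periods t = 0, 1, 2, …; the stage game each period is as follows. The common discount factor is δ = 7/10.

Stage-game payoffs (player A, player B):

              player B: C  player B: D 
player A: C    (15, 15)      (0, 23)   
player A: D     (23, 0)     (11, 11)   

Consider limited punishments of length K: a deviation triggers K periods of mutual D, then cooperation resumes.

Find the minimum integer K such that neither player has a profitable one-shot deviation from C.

Need Σ_{k=1}^{K} δ^k ≥ (23−15)/(15−11) = 2.0000 at δ = 7/10.
At K = 5 the sum is 1.9412 < 2.0000; at K = 6 it is 2.0588 ≥ 2.0000.
So the minimum punishment length is K = 6.

6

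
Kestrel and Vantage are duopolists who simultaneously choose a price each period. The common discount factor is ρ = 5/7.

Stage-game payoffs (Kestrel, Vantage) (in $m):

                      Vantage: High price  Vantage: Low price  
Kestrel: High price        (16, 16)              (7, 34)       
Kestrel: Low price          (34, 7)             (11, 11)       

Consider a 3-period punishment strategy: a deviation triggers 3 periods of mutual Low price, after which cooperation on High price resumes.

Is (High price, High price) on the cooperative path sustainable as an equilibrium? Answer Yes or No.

IC: ρ+…+ρ^3 ≥ (34−16)/(16−11) = 18/5.
At ρ = 5/7: partial sum = 1.5889 < 3.6000. Cooperation not sustainable.

No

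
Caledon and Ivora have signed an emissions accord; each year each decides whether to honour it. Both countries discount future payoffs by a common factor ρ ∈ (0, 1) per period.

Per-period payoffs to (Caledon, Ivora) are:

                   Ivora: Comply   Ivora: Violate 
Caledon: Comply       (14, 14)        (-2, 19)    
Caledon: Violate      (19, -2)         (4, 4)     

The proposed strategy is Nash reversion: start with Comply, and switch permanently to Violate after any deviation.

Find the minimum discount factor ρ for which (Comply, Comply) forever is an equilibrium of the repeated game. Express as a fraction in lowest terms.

Cooperation forever yields 14 each period: 14/(1−ρ).
Deviating yields 19 once, then 4 forever: 19 + 4ρ/(1−ρ).
No profitable deviation requires 14/(1−ρ) ≥ 19 + 4ρ/(1−ρ).
Multiplying by (1−ρ): 14 ≥ 19(1−ρ) + 4ρ = 19 − 15ρ.
So 15ρ ≥ 5, i.e. ρ ≥ 5/15 = 1/3.

1/3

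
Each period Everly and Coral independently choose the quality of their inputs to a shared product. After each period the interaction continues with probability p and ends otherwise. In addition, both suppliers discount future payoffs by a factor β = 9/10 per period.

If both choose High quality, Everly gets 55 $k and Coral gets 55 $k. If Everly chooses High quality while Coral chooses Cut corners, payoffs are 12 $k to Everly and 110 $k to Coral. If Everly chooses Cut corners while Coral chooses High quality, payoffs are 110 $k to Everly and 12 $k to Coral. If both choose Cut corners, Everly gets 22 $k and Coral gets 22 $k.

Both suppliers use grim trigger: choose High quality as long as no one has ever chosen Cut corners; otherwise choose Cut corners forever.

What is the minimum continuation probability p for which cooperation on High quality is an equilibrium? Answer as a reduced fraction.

With continuation probability p and discount β, the effective per-period discount factor is βp.
Grim-trigger IC: βp ≥ (110−55)/(110−22) = 5/8.
So p ≥ (5/8)/(9/10) = 25/36.

25/36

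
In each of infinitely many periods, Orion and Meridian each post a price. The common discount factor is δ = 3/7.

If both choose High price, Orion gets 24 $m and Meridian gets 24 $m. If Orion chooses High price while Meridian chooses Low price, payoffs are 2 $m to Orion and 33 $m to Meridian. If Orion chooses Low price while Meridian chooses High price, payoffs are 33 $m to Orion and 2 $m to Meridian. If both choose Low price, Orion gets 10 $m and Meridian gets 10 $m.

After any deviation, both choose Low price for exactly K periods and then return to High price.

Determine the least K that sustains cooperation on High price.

3

IC: δ(1−δ^K)/(1−δ) ≥ (33−24)/(24−10) = 9/14.
With δ = 3/7: need 1 − δ^K ≥ 9/14·(1−3/7)/(3/7), i.e. δ^K ≤ 0.1429.
Since (3/7)^2 = 0.1837 and (3/7)^3 = 0.0787, the smallest such K is 3.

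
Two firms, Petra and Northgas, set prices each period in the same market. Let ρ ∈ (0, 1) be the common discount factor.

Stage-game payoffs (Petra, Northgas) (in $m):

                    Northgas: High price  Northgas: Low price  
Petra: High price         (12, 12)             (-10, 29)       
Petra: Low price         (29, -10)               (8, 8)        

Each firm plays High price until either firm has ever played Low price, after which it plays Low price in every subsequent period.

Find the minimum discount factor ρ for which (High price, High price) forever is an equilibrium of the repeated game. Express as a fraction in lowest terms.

Under grim trigger the critical discount factor is (T−C)/(T−P) with T = 29, C = 12, P = 8.
ρ* = (29−12)/(29−8) = 17/21.

17/21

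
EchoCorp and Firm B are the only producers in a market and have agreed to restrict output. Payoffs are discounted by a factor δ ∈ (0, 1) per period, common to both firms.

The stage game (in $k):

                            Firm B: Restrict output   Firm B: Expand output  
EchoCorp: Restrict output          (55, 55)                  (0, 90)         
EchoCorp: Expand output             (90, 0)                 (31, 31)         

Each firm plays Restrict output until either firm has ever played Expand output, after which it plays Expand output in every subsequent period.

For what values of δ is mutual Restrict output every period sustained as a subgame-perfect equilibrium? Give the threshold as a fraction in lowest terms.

35/59

Under grim trigger the critical discount factor is (T−C)/(T−P) with T = 90, C = 55, P = 31.
δ* = (90−55)/(90−31) = 35/59.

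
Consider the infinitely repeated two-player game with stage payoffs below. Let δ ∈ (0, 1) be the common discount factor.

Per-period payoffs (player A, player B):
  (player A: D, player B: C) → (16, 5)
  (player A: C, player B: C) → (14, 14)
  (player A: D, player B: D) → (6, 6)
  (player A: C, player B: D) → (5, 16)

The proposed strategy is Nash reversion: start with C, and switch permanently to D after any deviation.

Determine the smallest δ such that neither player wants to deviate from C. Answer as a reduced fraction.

1/5

One-period gain from deviating is 16 − 14 = 2. The loss is 14 − 6 = 8 in every subsequent period, with present value 8·δ/(1−δ).
Deviation is unprofitable when 8·δ/(1−δ) ≥ 2, i.e. δ/(1−δ) ≥ 1/4.
Equivalently δ ≥ 2/(2+8) = 1/5.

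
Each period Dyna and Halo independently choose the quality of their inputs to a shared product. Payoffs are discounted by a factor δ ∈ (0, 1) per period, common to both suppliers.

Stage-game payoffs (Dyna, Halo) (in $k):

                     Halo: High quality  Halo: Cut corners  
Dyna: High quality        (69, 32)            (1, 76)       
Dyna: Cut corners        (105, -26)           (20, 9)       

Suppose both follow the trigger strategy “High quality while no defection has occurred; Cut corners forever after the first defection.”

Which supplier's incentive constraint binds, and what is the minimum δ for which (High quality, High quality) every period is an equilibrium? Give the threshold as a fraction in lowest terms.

Halo; δ ≥ 44/67

Dyna's threshold: (105−69)/(105−20) = 36/85.
Halo's threshold: (76−32)/(76−9) = 44/67.
36/85 < 44/67, so Halo binds and δ* = 44/67.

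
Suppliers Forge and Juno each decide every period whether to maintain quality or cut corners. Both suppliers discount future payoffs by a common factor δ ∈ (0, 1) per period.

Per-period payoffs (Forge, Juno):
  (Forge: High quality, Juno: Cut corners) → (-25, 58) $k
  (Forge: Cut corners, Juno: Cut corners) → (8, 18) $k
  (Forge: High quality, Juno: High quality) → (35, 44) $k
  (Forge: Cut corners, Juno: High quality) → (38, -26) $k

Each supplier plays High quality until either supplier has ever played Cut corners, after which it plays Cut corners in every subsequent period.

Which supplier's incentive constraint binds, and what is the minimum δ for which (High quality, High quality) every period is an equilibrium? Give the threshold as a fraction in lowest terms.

Juno; δ ≥ 7/20

For Forge: deviation gain 38−35 = 3, per-period punishment loss 35−8 = 27. IC gives δ ≥ 3/30 = 1/10.
For Juno: gain 14, loss 26 per period, so δ ≥ 14/40 = 7/20.
The tighter constraint is Juno's, so cooperation needs δ ≥ 7/20.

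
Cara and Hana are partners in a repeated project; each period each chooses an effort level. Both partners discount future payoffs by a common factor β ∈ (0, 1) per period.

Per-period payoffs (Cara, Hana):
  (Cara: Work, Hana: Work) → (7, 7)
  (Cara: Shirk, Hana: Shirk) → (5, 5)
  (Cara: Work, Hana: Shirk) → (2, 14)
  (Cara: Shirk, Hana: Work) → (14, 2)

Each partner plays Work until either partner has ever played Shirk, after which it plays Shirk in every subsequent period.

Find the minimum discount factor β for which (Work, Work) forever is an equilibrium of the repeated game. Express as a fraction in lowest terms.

7/9

Cooperation forever yields 7 each period: 7/(1−β).
Deviating yields 14 once, then 5 forever: 14 + 5β/(1−β).
No profitable deviation requires 7/(1−β) ≥ 14 + 5β/(1−β).
Multiplying by (1−β): 7 ≥ 14(1−β) + 5β = 14 − 9β.
So 9β ≥ 7, i.e. β ≥ 7/9.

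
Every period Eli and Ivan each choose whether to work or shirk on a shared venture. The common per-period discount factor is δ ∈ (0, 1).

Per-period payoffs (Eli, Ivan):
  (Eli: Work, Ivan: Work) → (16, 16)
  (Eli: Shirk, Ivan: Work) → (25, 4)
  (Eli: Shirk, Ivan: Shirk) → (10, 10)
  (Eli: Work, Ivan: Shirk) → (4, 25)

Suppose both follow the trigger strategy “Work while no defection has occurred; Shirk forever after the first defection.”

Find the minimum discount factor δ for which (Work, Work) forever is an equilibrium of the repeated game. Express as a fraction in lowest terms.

Under grim trigger the critical discount factor is (T−C)/(T−P) with T = 25, C = 16, P = 10.
δ* = (25−16)/(25−10) = 9/15 = 3/5.

3/5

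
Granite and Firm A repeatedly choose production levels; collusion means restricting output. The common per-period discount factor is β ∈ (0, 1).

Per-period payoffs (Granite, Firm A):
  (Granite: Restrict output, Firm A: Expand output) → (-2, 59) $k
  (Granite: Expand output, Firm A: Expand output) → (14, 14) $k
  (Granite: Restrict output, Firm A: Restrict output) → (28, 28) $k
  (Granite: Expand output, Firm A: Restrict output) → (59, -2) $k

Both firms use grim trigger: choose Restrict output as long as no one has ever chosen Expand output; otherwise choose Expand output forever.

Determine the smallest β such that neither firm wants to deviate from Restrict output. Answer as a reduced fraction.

28/(1−β) ≥ 59 + 14β/(1−β)
28 ≥ 59 − 45β
β ≥ 31/45.

31/45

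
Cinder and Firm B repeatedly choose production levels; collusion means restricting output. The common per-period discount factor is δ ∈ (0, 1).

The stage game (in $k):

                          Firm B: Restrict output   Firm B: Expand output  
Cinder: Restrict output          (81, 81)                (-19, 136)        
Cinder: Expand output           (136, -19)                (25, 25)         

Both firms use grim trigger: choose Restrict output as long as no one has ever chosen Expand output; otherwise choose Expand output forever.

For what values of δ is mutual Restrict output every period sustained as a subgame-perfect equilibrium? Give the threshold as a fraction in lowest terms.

55/111

Under grim trigger the critical discount factor is (T−C)/(T−P) with T = 136, C = 81, P = 25.
δ* = (136−81)/(136−25) = 55/111.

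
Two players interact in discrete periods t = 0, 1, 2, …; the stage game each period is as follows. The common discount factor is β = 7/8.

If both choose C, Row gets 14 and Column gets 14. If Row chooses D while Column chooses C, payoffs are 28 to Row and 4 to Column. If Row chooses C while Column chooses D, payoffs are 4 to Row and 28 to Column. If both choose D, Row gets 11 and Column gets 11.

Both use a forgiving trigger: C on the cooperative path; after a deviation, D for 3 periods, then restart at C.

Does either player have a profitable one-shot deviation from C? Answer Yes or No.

Yes

IC: β+…+β^3 ≥ (28−14)/(14−11) = 14/3.
At β = 7/8: partial sum = 2.3105 < 4.6667. Cooperation not sustainable.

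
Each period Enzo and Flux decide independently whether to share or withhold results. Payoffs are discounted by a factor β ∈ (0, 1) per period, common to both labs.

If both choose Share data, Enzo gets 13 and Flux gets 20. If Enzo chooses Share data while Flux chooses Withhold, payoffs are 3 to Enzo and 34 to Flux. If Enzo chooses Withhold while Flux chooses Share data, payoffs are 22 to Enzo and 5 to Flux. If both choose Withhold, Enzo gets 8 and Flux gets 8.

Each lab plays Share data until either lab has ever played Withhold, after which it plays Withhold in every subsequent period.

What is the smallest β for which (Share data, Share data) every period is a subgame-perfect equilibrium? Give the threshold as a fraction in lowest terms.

9/14

Enzo: cooperation gives 13 each period; deviation gives 22 once then 8 forever.
  13/(1−β) ≥ 22 + 8β/(1−β) ⇒ β ≥ 9/14.
Flux: cooperation gives 20 each period; deviation gives 34 once then 8 forever.
  β ≥ 14/26 = 7/13.
Both must hold, so the binding constraint is Enzo's: β ≥ 9/14.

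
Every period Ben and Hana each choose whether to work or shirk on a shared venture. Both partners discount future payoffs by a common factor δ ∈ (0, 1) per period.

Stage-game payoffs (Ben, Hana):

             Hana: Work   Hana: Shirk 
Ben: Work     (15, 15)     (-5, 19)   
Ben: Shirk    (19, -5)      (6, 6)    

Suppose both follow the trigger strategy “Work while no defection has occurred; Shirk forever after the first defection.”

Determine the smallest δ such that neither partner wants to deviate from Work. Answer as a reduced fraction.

4/13

Under grim trigger the critical discount factor is (T−C)/(T−P) with T = 19, C = 15, P = 6.
δ* = (19−15)/(19−6) = 4/13.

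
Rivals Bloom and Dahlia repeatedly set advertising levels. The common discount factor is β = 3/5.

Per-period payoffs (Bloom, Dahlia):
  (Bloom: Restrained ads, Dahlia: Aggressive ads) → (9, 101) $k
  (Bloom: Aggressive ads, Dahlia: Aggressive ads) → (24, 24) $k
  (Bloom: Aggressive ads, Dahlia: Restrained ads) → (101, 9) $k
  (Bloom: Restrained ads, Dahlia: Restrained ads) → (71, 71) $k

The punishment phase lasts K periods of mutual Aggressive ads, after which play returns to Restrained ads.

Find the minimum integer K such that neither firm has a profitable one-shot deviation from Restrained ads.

Need Σ_{k=1}^{K} β^k ≥ (101−71)/(71−24) = 0.6383 at β = 3/5.
At K = 1 the sum is 0.6000 < 0.6383; at K = 2 it is 0.9600 ≥ 0.6383.
So the minimum punishment length is K = 2.

2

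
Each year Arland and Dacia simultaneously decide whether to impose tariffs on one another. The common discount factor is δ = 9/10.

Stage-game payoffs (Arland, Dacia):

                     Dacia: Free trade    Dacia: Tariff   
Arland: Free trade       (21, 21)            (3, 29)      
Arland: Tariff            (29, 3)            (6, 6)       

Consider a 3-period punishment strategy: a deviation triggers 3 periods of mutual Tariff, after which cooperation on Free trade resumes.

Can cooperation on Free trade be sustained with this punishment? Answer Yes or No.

IC: δ+…+δ^3 ≥ (29−21)/(21−6) = 8/15.
At δ = 9/10: partial sum = 2.4390 ≥ 0.5333. Cooperation sustainable.

Yes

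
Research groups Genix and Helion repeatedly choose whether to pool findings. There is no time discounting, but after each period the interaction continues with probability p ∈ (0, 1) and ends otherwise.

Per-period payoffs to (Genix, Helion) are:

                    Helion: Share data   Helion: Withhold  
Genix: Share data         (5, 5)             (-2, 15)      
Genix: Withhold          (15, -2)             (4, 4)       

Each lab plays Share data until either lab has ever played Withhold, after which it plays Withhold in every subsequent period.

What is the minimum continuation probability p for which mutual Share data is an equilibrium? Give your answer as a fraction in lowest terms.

With no time discounting, the continuation probability p plays the role of the discount factor.
Grim-trigger IC: 5/(1−p) ≥ 15 + 4p/(1−p) ⇒ p ≥ (15−5)/(15−4) = 10/11.

10/11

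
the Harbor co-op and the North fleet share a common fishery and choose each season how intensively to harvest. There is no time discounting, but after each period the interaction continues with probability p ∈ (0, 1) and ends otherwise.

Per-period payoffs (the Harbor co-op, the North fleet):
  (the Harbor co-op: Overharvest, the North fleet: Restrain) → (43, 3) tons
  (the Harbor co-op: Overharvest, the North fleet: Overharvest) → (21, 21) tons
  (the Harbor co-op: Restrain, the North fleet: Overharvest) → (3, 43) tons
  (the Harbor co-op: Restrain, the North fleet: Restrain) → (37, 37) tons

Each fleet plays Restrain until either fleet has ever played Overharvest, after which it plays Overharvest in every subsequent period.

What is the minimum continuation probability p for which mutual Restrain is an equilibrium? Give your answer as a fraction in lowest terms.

3/11

Expected cooperation value is 37 + p·37 + p²·37 + … = 37/(1−p); deviation gives 43 + p·21/(1−p).
37 ≥ 43(1−p) + 21p ⇒ 22p ≥ 6 ⇒ p ≥ 6/22 = 3/11.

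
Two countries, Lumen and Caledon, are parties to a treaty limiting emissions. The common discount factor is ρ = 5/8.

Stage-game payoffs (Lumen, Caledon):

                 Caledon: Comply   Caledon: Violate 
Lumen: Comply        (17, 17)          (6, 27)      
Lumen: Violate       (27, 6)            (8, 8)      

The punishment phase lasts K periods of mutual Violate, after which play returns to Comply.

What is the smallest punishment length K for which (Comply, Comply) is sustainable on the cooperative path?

IC: ρ(1−ρ^K)/(1−ρ) ≥ (27−17)/(17−8) = 10/9.
With ρ = 5/8: need 1 − ρ^K ≥ 10/9·(1−5/8)/(5/8), i.e. ρ^K ≤ 0.3333.
Since (5/8)^2 = 0.3906 and (5/8)^3 = 0.2441, the smallest such K is 3.

3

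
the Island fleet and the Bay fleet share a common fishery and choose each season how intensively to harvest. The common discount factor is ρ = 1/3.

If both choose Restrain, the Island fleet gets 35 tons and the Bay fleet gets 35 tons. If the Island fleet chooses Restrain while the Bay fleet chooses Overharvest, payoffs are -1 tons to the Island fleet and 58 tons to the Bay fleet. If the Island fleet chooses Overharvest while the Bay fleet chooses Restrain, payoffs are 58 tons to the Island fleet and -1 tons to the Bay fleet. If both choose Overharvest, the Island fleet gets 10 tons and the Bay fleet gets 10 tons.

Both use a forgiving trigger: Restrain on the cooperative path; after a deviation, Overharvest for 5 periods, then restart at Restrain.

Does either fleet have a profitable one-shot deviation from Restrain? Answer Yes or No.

Yes

IC: ρ+…+ρ^5 ≥ (58−35)/(35−10) = 23/25.
At ρ = 1/3: partial sum = 0.4979 < 0.9200. Cooperation not sustainable.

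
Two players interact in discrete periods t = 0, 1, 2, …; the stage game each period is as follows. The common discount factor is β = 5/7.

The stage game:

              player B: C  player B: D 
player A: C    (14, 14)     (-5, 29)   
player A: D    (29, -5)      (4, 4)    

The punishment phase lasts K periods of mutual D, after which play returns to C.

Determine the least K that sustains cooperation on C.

3

Need Σ_{k=1}^{K} β^k ≥ (29−14)/(14−4) = 1.5000 at β = 5/7.
At K = 2 the sum is 1.2245 < 1.5000; at K = 3 it is 1.5889 ≥ 1.5000.
So the minimum punishment length is K = 3.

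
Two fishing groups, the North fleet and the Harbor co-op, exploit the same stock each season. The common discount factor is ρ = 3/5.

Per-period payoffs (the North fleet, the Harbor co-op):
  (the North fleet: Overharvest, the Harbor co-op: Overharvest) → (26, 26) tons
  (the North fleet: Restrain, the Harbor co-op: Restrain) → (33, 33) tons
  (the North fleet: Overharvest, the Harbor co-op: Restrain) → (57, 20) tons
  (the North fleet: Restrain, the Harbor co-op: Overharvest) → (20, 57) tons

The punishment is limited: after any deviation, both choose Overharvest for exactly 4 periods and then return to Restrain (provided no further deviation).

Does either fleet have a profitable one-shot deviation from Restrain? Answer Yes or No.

IC: ρ+…+ρ^4 ≥ (57−33)/(33−26) = 24/7.
At ρ = 3/5: partial sum = 1.3056 < 3.4286. Cooperation not sustainable.

Yes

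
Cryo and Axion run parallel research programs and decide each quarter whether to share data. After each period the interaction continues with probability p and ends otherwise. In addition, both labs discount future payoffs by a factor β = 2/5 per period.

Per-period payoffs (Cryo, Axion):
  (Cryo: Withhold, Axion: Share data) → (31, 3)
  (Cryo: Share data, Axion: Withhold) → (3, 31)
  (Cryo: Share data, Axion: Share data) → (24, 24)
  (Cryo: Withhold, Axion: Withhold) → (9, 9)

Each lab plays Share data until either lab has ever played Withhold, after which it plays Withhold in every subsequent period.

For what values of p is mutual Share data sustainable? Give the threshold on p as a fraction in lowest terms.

35/44

Expected continuation weight on next period's payoff is β·p = 2/5·p, which plays the role of the discount factor.
Cooperation requires 2/5·p ≥ (31−24)/(31−9) = 7/22, hence p ≥ 35/44.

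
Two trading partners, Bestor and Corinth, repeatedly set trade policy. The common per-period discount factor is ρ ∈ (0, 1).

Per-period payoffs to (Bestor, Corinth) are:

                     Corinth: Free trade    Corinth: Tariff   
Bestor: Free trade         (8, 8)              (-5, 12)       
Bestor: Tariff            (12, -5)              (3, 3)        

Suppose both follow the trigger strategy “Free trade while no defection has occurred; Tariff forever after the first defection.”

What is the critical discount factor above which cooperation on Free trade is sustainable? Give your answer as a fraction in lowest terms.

Cooperation forever yields 8 each period: 8/(1−ρ).
Deviating yields 12 once, then 3 forever: 12 + 3ρ/(1−ρ).
No profitable deviation requires 8/(1−ρ) ≥ 12 + 3ρ/(1−ρ).
Multiplying by (1−ρ): 8 ≥ 12(1−ρ) + 3ρ = 12 − 9ρ.
So 9ρ ≥ 4, i.e. ρ ≥ 4/9.

4/9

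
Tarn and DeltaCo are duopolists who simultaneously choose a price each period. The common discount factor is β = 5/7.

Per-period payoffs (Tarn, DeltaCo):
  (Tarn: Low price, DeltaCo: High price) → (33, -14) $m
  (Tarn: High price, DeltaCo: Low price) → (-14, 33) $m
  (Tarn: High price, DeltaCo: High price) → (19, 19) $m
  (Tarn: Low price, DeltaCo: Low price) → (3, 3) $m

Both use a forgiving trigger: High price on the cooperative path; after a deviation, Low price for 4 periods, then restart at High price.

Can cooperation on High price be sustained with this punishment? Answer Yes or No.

Yes

IC: β+…+β^4 ≥ (33−19)/(19−3) = 7/8.
At β = 5/7: partial sum = 1.8492 ≥ 0.8750. Cooperation sustainable.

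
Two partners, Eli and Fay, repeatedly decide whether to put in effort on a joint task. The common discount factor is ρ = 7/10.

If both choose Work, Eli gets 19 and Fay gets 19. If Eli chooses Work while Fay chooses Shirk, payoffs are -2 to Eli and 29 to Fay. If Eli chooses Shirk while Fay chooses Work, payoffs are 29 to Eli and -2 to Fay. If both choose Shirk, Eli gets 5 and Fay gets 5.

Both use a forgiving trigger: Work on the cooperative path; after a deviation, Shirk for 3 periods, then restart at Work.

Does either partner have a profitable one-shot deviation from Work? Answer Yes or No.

IC: ρ+…+ρ^3 ≥ (29−19)/(19−5) = 5/7.
At ρ = 7/10: partial sum = 1.5330 ≥ 0.7143. Cooperation sustainable.

No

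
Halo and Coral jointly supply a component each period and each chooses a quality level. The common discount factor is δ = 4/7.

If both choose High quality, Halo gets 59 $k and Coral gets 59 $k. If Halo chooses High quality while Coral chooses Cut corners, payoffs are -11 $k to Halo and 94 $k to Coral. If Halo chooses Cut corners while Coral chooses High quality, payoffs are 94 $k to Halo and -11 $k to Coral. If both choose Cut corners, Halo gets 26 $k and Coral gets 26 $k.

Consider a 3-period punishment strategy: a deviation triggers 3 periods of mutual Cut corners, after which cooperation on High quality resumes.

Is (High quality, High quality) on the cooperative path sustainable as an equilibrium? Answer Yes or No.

Comparing payoff streams over the 4 periods until play realigns: cooperate → 59(1+δ+…+δ^3); deviate → 94 + 26(δ+…+δ^3).
Cooperation is sustained iff (59−26)(δ+…+δ^3) ≥ 94−59.
δ+…+δ^3 = 4/7·(1−(4/7)^3)/(1−4/7) = 1.0845, and (94−59)/(59−26) = 1.0606.
1.0845 ≥ 1.0606, so cooperation is sustainable.

Yes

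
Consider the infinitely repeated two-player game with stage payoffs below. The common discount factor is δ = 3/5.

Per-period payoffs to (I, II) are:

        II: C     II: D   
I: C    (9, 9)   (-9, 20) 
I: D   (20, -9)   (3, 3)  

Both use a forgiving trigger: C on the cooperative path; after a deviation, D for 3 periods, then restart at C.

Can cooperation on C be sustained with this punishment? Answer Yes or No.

IC: δ+…+δ^3 ≥ (20−9)/(9−3) = 11/6.
At δ = 3/5: partial sum = 1.1760 < 1.8333. Cooperation not sustainable.

No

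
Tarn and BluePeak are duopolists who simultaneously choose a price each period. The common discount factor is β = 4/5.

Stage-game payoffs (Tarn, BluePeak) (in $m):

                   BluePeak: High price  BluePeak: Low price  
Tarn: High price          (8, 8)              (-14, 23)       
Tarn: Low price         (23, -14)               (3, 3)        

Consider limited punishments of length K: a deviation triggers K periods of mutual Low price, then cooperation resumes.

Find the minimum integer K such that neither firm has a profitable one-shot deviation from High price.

No profitable deviation requires (8−3)(β+…+β^K) ≥ 23−8, i.e. β+…+β^K ≥ 3 ≈ 3.0000.
With β = 4/5, the partial sums are K=1: 0.8000, K=2: 1.4400, …, K=5: 2.6893, K=6: 2.9514, K=7: 3.1611.
K = 7 is the first length at which the sum reaches 3.0000.

7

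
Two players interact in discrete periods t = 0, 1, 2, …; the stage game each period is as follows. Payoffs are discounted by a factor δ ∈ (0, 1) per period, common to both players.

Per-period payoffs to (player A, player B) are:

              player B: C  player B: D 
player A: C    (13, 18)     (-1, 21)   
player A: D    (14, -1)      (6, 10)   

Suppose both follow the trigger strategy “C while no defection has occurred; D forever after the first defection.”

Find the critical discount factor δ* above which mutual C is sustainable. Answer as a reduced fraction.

3/11

player A's threshold: (14−13)/(14−6) = 1/8.
player B's threshold: (21−18)/(21−10) = 3/11.
1/8 < 3/11, so player B binds and δ* = 3/11.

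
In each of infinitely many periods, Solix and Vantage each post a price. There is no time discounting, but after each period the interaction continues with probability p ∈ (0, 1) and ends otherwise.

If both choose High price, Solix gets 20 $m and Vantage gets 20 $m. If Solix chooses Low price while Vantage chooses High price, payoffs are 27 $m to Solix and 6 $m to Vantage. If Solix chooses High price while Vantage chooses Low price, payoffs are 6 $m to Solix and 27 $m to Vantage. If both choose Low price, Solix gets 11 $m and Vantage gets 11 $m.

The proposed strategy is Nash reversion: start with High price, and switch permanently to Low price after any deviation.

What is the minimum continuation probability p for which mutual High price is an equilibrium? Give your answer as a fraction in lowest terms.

7/16

Expected cooperation value is 20 + p·20 + p²·20 + … = 20/(1−p); deviation gives 27 + p·11/(1−p).
20 ≥ 27(1−p) + 11p ⇒ 16p ≥ 7 ⇒ p ≥ 7/16.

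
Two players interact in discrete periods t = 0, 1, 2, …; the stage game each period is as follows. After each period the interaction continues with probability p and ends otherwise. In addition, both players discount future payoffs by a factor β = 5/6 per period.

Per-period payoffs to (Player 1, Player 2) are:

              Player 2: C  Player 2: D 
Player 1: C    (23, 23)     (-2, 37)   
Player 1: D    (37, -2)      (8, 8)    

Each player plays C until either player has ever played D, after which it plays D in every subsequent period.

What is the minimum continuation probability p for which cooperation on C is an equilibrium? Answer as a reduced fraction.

With continuation probability p and discount β, the effective per-period discount factor is βp.
Grim-trigger IC: βp ≥ (37−23)/(37−8) = 14/29.
So p ≥ (14/29)/(5/6) = 84/145.

84/145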